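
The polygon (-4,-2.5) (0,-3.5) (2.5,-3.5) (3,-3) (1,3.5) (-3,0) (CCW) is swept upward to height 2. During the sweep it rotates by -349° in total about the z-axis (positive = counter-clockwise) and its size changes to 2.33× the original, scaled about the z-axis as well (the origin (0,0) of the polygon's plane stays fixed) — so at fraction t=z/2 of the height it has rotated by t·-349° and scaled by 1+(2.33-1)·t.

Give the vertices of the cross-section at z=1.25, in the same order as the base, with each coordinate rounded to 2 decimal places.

Cross-section at z=1.25: (8.59,-0.92) (3.96,5.04) (0.36,7.87) (-0.93,7.71) (-5.40,-3.91) (4.32,-3.39)

t = z/height = 1.25/2 = 0.625
s = 1 + (scale-1)·z/height = 1 + (2.33-1)·1.25/2 = 1.831250
θ = twist·z/height = -349°·1.25/2 = -218.1250° = -3.806999 rad
cos θ = -0.786666, sin θ = 0.617379 (intermediates below are computed at full precision and shown rounded to 5 d.p.)
v1: (-4,-2.5) → rotate → (4.69011,-0.50285) → ×s → (8.58877,-0.92085) → (8.59,-0.92)
v2: (0,-3.5) → rotate → (2.16083,2.75333) → ×s → (3.95701,5.04204) → (3.96,5.04)
v3: (2.5,-3.5) → rotate → (0.19416,4.29678) → ×s → (0.35556,7.86847) → (0.36,7.87)
v4: (3,-3) → rotate → (-0.50786,4.21213) → ×s → (-0.93002,7.71347) → (-0.93,7.71)
v5: (1,3.5) → rotate → (-2.94749,-2.13595) → ×s → (-5.39760,-3.91146) → (-5.40,-3.91)
v6: (-3,0) → rotate → (2.36000,-1.85214) → ×s → (4.32174,-3.39173) → (4.32,-3.39)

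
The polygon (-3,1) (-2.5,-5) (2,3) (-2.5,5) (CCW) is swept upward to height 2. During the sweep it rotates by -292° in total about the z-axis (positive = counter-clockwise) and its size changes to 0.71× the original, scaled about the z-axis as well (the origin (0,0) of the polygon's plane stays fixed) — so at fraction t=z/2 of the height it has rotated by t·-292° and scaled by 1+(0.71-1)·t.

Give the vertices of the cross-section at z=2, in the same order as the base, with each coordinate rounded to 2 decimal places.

Cross-section at z=2: (-1.46,-1.71) (2.63,-2.98) (-1.44,2.11) (-3.96,-0.32)

t = z/height = 2/2 = 1
s = 1 + (scale-1)·z/height = 1 + (0.71-1)·2/2 = 0.710000
θ = twist·z/height = -292°·2/2 = -292.0000° = -5.096361 rad
cos θ = 0.374607, sin θ = 0.927184 (intermediates below are computed at full precision and shown rounded to 5 d.p.)
v1: (-3,1) → rotate → (-2.05100,-2.40694) → ×s → (-1.45621,-1.70893) → (-1.46,-1.71)
v2: (-2.5,-5) → rotate → (3.69940,-4.19099) → ×s → (2.62658,-2.97560) → (2.63,-2.98)
v3: (2,3) → rotate → (-2.03234,2.97819) → ×s → (-1.44296,2.11451) → (-1.44,2.11)
v4: (-2.5,5) → rotate → (-5.57244,-0.44493) → ×s → (-3.95643,-0.31590) → (-3.96,-0.32)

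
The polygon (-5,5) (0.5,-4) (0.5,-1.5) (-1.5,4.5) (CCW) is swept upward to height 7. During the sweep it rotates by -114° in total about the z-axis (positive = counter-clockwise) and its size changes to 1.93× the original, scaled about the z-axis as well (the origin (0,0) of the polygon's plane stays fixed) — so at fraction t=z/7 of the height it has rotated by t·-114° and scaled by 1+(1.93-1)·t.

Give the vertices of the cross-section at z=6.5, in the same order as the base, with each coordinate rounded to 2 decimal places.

t = z/height = 6.5/7 = 0.928571
s = 1 + (scale-1)·z/height = 1 + (1.93-1)·6.5/7 = 1.863571
θ = twist·z/height = -114°·6.5/7 = -105.8571° = -1.847556 rad
cos θ = -0.273240, sin θ = -0.961946 (intermediates below are computed at full precision and shown rounded to 5 d.p.)
v1: (-5,5) → rotate → (6.17593,3.44353) → ×s → (11.50928,6.41727) → (11.51,6.42)
v2: (0.5,-4) → rotate → (-3.98440,0.61199) → ×s → (-7.42522,1.14048) → (-7.43,1.14)
v3: (0.5,-1.5) → rotate → (-1.57954,-0.07111) → ×s → (-2.94358,-0.13252) → (-2.94,-0.13)
v4: (-1.5,4.5) → rotate → (4.73862,0.21334) → ×s → (8.83075,0.39757) → (8.83,0.40)

Cross-section at z=6.5: (11.51,6.42) (-7.43,1.14) (-2.94,-0.13) (8.83,0.40)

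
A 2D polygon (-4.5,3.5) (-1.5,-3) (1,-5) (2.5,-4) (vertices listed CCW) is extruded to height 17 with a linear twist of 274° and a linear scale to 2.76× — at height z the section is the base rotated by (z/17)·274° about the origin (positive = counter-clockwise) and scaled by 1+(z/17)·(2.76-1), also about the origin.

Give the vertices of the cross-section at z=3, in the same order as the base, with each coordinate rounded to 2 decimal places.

t = z/height = 3/17 = 0.176471
s = 1 + (scale-1)·z/height = 1 + (2.76-1)·3/17 = 1.310588
θ = twist·z/height = 274°·3/17 = 48.3529° = 0.843918 rad
cos θ = 0.664540, sin θ = 0.747253 (intermediates below are computed at full precision and shown rounded to 5 d.p.)
v1: (-4.5,3.5) → rotate → (-5.60581,-1.03675) → ×s → (-7.34691,-1.35875) → (-7.35,-1.36)
v2: (-1.5,-3) → rotate → (1.24495,-3.11450) → ×s → (1.63161,-4.08183) → (1.63,-4.08)
v3: (1,-5) → rotate → (4.40080,-2.57545) → ×s → (5.76764,-3.37535) → (5.77,-3.38)
v4: (2.5,-4) → rotate → (4.65036,-0.79003) → ×s → (6.09471,-1.03540) → (6.09,-1.04)

Cross-section at z=3: (-7.35,-1.36) (1.63,-4.08) (5.77,-3.38) (6.09,-1.04)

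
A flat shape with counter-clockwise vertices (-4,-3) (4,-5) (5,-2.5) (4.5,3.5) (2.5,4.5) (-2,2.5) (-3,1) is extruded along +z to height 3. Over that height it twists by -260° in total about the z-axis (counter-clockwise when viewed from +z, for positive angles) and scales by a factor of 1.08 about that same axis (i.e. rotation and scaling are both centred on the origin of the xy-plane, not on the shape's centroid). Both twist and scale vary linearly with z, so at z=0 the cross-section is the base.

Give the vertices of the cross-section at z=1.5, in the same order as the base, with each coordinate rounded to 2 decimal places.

t = z/height = 1.5/3 = 0.5
s = 1 + (scale-1)·z/height = 1 + (1.08-1)·1.5/3 = 1.040000
θ = twist·z/height = -260°·1.5/3 = -130.0000° = -2.268928 rad
cos θ = -0.642788, sin θ = -0.766044 (intermediates below are computed at full precision and shown rounded to 5 d.p.)
v1: (-4,-3) → rotate → (0.27302,4.99254) → ×s → (0.28394,5.19224) → (0.28,5.19)
v2: (4,-5) → rotate → (-6.40137,0.14976) → ×s → (-6.65743,0.15575) → (-6.66,0.16)
v3: (5,-2.5) → rotate → (-5.12905,-2.22325) → ×s → (-5.33421,-2.31218) → (-5.33,-2.31)
v4: (4.5,3.5) → rotate → (-0.21139,-5.69696) → ×s → (-0.21984,-5.92483) → (-0.22,-5.92)
v5: (2.5,4.5) → rotate → (1.84023,-4.80766) → ×s → (1.91384,-4.99996) → (1.91,-5.00)
v6: (-2,2.5) → rotate → (3.20069,-0.07488) → ×s → (3.32871,-0.07788) → (3.33,-0.08)
v7: (-3,1) → rotate → (2.69441,1.65535) → ×s → (2.80218,1.72156) → (2.80,1.72)

Cross-section at z=1.5: (0.28,5.19) (-6.66,0.16) (-5.33,-2.31) (-0.22,-5.92) (1.91,-5.00) (3.33,-0.08) (2.80,1.72)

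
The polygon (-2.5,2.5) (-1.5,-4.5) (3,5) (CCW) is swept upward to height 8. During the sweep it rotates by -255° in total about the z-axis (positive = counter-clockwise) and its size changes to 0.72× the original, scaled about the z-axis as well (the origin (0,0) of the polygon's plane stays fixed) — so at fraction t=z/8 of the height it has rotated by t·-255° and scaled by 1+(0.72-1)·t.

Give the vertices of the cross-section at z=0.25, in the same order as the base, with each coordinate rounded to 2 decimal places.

t = z/height = 0.25/8 = 0.03125
s = 1 + (scale-1)·z/height = 1 + (0.72-1)·0.25/8 = 0.991250
θ = twist·z/height = -255°·0.25/8 = -7.9688° = -0.139081 rad
cos θ = 0.990344, sin θ = -0.138633 (intermediates below are computed at full precision and shown rounded to 5 d.p.)
v1: (-2.5,2.5) → rotate → (-2.12928,2.82244) → ×s → (-2.11065,2.79775) → (-2.11,2.80)
v2: (-1.5,-4.5) → rotate → (-2.10936,-4.24860) → ×s → (-2.09091,-4.21142) → (-2.09,-4.21)
v3: (3,5) → rotate → (3.66420,4.53582) → ×s → (3.63213,4.49613) → (3.63,4.50)

Cross-section at z=0.25: (-2.11,2.80) (-2.09,-4.21) (3.63,4.50)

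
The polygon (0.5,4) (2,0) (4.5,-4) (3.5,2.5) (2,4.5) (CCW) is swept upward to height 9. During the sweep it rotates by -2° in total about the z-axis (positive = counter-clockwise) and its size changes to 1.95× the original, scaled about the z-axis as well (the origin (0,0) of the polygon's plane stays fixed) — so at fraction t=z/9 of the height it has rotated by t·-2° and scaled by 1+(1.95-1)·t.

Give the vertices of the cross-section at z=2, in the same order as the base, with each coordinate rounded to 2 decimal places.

Cross-section at z=2: (0.64,4.84) (2.42,-0.02) (5.41,-4.89) (4.26,2.99) (2.46,5.43)

t = z/height = 2/9 = 0.222222
s = 1 + (scale-1)·z/height = 1 + (1.95-1)·2/9 = 1.211111
θ = twist·z/height = -2°·2/9 = -0.4444° = -0.007757 rad
cos θ = 0.999970, sin θ = -0.007757 (intermediates below are computed at full precision and shown rounded to 5 d.p.)
v1: (0.5,4) → rotate → (0.53101,3.99600) → ×s → (0.64312,4.83960) → (0.64,4.84)
v2: (2,0) → rotate → (1.99994,-0.01551) → ×s → (2.42215,-0.01879) → (2.42,-0.02)
v3: (4.5,-4) → rotate → (4.46884,-4.03479) → ×s → (5.41226,-4.88657) → (5.41,-4.89)
v4: (3.5,2.5) → rotate → (3.51929,2.47278) → ×s → (4.26225,2.99481) → (4.26,2.99)
v5: (2,4.5) → rotate → (2.03485,4.48435) → ×s → (2.46442,5.43105) → (2.46,5.43)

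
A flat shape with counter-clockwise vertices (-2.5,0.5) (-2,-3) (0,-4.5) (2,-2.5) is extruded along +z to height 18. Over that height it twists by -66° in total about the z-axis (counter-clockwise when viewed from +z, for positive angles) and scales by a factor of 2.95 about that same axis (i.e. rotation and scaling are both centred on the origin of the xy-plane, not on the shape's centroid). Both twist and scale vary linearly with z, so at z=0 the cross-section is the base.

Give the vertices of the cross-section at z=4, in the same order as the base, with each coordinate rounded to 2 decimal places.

t = z/height = 4/18 = 0.222222
s = 1 + (scale-1)·z/height = 1 + (2.95-1)·4/18 = 1.433333
θ = twist·z/height = -66°·4/18 = -14.6667° = -0.255982 rad
cos θ = 0.967415, sin θ = -0.253195 (intermediates below are computed at full precision and shown rounded to 5 d.p.)
v1: (-2.5,0.5) → rotate → (-2.29194,1.11670) → ×s → (-3.28511,1.60060) → (-3.29,1.60)
v2: (-2,-3) → rotate → (-2.69442,-2.39586) → ×s → (-3.86200,-3.43406) → (-3.86,-3.43)
v3: (0,-4.5) → rotate → (-1.13938,-4.35337) → ×s → (-1.63311,-6.23983) → (-1.63,-6.24)
v4: (2,-2.5) → rotate → (1.30184,-2.92493) → ×s → (1.86597,-4.19240) → (1.87,-4.19)

Cross-section at z=4: (-3.29,1.60) (-3.86,-3.43) (-1.63,-6.24) (1.87,-4.19)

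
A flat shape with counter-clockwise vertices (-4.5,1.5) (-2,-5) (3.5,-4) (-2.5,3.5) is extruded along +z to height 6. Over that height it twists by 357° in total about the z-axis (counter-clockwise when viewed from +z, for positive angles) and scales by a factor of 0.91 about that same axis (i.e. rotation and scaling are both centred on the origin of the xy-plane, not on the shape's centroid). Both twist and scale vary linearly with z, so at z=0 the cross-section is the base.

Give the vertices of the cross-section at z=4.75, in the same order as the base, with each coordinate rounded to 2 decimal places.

Cross-section at z=4.75: (0.45,4.38) (-4.94,0.80) (-2.91,-3.98) (2.66,2.98)

t = z/height = 4.75/6 = 0.791667
s = 1 + (scale-1)·z/height = 1 + (0.91-1)·4.75/6 = 0.928750
θ = twist·z/height = 357°·4.75/6 = 282.6250° = 4.932737 rad
cos θ = 0.218569, sin θ = -0.975821 (intermediates below are computed at full precision and shown rounded to 5 d.p.)
v1: (-4.5,1.5) → rotate → (0.48017,4.71905) → ×s → (0.44596,4.38282) → (0.45,4.38)
v2: (-2,-5) → rotate → (-5.31625,0.85880) → ×s → (-4.93746,0.79761) → (-4.94,0.80)
v3: (3.5,-4) → rotate → (-3.13829,-4.28965) → ×s → (-2.91469,-3.98401) → (-2.91,-3.98)
v4: (-2.5,3.5) → rotate → (2.86895,3.20455) → ×s → (2.66454,2.97622) → (2.66,2.98)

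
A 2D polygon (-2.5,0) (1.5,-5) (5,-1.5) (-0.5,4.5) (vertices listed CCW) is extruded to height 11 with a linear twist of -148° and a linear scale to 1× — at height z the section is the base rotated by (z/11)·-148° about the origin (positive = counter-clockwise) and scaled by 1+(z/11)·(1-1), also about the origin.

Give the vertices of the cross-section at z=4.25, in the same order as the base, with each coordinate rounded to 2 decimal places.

t = z/height = 4.25/11 = 0.386364
s = 1 + (scale-1)·z/height = 1 + (1-1)·4.25/11 = 1.000000
θ = twist·z/height = -148°·4.25/11 = -57.1818° = -0.998011 rad
cos θ = 0.541975, sin θ = -0.840395 (intermediates below are computed at full precision and shown rounded to 5 d.p.)
v1: (-2.5,0) → rotate → (-1.35494,2.10099) → ×s → (-1.35494,2.10099) → (-1.35,2.10)
v2: (1.5,-5) → rotate → (-3.38901,-3.97047) → ×s → (-3.38901,-3.97047) → (-3.39,-3.97)
v3: (5,-1.5) → rotate → (1.44928,-5.01494) → ×s → (1.44928,-5.01494) → (1.45,-5.01)
v4: (-0.5,4.5) → rotate → (3.51079,2.85908) → ×s → (3.51079,2.85908) → (3.51,2.86)

Cross-section at z=4.25: (-1.35,2.10) (-3.39,-3.97) (1.45,-5.01) (3.51,2.86)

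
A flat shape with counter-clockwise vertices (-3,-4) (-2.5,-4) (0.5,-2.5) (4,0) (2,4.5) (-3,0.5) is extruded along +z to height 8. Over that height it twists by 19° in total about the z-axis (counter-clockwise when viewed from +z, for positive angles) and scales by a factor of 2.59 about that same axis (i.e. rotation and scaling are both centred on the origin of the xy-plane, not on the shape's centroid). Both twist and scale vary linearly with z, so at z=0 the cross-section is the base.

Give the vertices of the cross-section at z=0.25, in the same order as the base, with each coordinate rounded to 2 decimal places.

t = z/height = 0.25/8 = 0.03125
s = 1 + (scale-1)·z/height = 1 + (2.59-1)·0.25/8 = 1.049688
θ = twist·z/height = 19°·0.25/8 = 0.5938° = 0.010363 rad
cos θ = 0.999946, sin θ = 0.010363 (intermediates below are computed at full precision and shown rounded to 5 d.p.)
v1: (-3,-4) → rotate → (-2.95839,-4.03087) → ×s → (-3.10538,-4.23116) → (-3.11,-4.23)
v2: (-2.5,-4) → rotate → (-2.45841,-4.02569) → ×s → (-2.58057,-4.22572) → (-2.58,-4.23)
v3: (0.5,-2.5) → rotate → (0.52588,-2.49468) → ×s → (0.55201,-2.61864) → (0.55,-2.62)
v4: (4,0) → rotate → (3.99979,0.04145) → ×s → (4.19852,0.04351) → (4.20,0.04)
v5: (2,4.5) → rotate → (1.95326,4.52048) → ×s → (2.05031,4.74510) → (2.05,4.75)
v6: (-3,0.5) → rotate → (-3.00502,0.46889) → ×s → (-3.15433,0.49218) → (-3.15,0.49)

Cross-section at z=0.25: (-3.11,-4.23) (-2.58,-4.23) (0.55,-2.62) (4.20,0.04) (2.05,4.75) (-3.15,0.49)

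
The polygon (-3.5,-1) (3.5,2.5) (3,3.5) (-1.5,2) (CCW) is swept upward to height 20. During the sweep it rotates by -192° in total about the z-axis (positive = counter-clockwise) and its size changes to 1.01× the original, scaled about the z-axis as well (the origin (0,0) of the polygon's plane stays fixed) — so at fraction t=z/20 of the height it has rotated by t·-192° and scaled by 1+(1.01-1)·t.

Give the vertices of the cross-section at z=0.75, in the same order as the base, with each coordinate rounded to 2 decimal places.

t = z/height = 0.75/20 = 0.0375
s = 1 + (scale-1)·z/height = 1 + (1.01-1)·0.75/20 = 1.000375
θ = twist·z/height = -192°·0.75/20 = -7.2000° = -0.125664 rad
cos θ = 0.992115, sin θ = -0.125333 (intermediates below are computed at full precision and shown rounded to 5 d.p.)
v1: (-3.5,-1) → rotate → (-3.59773,-0.55345) → ×s → (-3.59908,-0.55366) → (-3.60,-0.55)
v2: (3.5,2.5) → rotate → (3.78573,2.04162) → ×s → (3.78715,2.04239) → (3.79,2.04)
v3: (3,3.5) → rotate → (3.41501,3.09640) → ×s → (3.41629,3.09756) → (3.42,3.10)
v4: (-1.5,2) → rotate → (-1.23751,2.17223) → ×s → (-1.23797,2.17304) → (-1.24,2.17)

Cross-section at z=0.75: (-3.60,-0.55) (3.79,2.04) (3.42,3.10) (-1.24,2.17)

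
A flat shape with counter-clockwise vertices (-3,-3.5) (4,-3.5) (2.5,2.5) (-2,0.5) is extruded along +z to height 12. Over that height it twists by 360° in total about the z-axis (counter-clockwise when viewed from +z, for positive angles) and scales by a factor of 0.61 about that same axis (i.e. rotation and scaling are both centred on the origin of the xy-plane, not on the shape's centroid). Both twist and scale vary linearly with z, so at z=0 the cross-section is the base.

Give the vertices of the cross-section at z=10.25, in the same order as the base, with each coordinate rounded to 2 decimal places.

t = z/height = 10.25/12 = 0.854167
s = 1 + (scale-1)·z/height = 1 + (0.61-1)·10.25/12 = 0.666875
θ = twist·z/height = 360°·10.25/12 = 307.5000° = 5.366887 rad
cos θ = 0.608761, sin θ = -0.793353 (intermediates below are computed at full precision and shown rounded to 5 d.p.)
v1: (-3,-3.5) → rotate → (-4.60302,0.24940) → ×s → (-3.06964,0.16632) → (-3.07,0.17)
v2: (4,-3.5) → rotate → (-0.34169,-5.30408) → ×s → (-0.22787,-3.53716) → (-0.23,-3.54)
v3: (2.5,2.5) → rotate → (3.50529,-0.46148) → ×s → (2.33759,-0.30775) → (2.34,-0.31)
v4: (-2,0.5) → rotate → (-0.82085,1.89109) → ×s → (-0.54740,1.26112) → (-0.55,1.26)

Cross-section at z=10.25: (-3.07,0.17) (-0.23,-3.54) (2.34,-0.31) (-0.55,1.26)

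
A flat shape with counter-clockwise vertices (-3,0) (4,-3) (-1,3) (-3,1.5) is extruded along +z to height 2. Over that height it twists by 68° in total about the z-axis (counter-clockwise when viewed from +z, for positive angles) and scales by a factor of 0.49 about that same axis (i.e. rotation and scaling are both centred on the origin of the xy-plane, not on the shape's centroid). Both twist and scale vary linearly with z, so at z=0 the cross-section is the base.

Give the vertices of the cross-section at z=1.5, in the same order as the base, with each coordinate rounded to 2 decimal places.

Cross-section at z=1.5: (-1.17,-1.44) (2.99,0.75) (-1.83,0.69) (-1.89,-0.86)

t = z/height = 1.5/2 = 0.75
s = 1 + (scale-1)·z/height = 1 + (0.49-1)·1.5/2 = 0.617500
θ = twist·z/height = 68°·1.5/2 = 51.0000° = 0.890118 rad
cos θ = 0.629320, sin θ = 0.777146 (intermediates below are computed at full precision and shown rounded to 5 d.p.)
v1: (-3,0) → rotate → (-1.88796,-2.33144) → ×s → (-1.16582,-1.43966) → (-1.17,-1.44)
v2: (4,-3) → rotate → (4.84872,1.22062) → ×s → (2.99408,0.75373) → (2.99,0.75)
v3: (-1,3) → rotate → (-2.96076,1.11082) → ×s → (-1.82827,0.68593) → (-1.83,0.69)
v4: (-3,1.5) → rotate → (-3.05368,-1.38746) → ×s → (-1.88565,-0.85675) → (-1.89,-0.86)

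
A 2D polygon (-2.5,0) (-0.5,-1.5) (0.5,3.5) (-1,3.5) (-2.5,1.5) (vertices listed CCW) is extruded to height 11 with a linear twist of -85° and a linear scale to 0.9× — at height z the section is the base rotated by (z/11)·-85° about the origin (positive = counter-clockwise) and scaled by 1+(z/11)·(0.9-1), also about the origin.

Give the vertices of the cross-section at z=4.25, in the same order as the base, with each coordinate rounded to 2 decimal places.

t = z/height = 4.25/11 = 0.386364
s = 1 + (scale-1)·z/height = 1 + (0.9-1)·4.25/11 = 0.961364
θ = twist·z/height = -85°·4.25/11 = -32.8409° = -0.573182 rad
cos θ = 0.840180, sin θ = -0.542308 (intermediates below are computed at full precision and shown rounded to 5 d.p.)
v1: (-2.5,0) → rotate → (-2.10045,1.35577) → ×s → (-2.01930,1.30339) → (-2.02,1.30)
v2: (-0.5,-1.5) → rotate → (-1.23355,-0.98912) → ×s → (-1.18589,-0.95090) → (-1.19,-0.95)
v3: (0.5,3.5) → rotate → (2.31817,2.66947) → ×s → (2.22860,2.56634) → (2.23,2.57)
v4: (-1,3.5) → rotate → (1.05790,3.48294) → ×s → (1.01703,3.34837) → (1.02,3.35)
v5: (-2.5,1.5) → rotate → (-1.28699,2.61604) → ×s → (-1.23726,2.51497) → (-1.24,2.51)

Cross-section at z=4.25: (-2.02,1.30) (-1.19,-0.95) (2.23,2.57) (1.02,3.35) (-1.24,2.51)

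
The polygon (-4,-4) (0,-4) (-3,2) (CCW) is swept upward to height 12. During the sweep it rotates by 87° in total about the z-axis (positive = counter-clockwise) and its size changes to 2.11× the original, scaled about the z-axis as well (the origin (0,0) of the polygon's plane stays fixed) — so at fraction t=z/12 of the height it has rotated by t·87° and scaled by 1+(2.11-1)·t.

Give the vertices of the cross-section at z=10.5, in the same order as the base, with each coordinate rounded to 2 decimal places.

Cross-section at z=10.5: (5.76,-9.55) (7.65,-1.89) (-5.25,-4.80)

t = z/height = 10.5/12 = 0.875
s = 1 + (scale-1)·z/height = 1 + (2.11-1)·10.5/12 = 1.971250
θ = twist·z/height = 87°·10.5/12 = 76.1250° = 1.328632 rad
cos θ = 0.239804, sin θ = 0.970821 (intermediates below are computed at full precision and shown rounded to 5 d.p.)
v1: (-4,-4) → rotate → (2.92407,-4.84250) → ×s → (5.76407,-9.54578) → (5.76,-9.55)
v2: (0,-4) → rotate → (3.88328,-0.95922) → ×s → (7.65493,-1.89086) → (7.65,-1.89)
v3: (-3,2) → rotate → (-2.66106,-2.43285) → ×s → (-5.24561,-4.79576) → (-5.25,-4.80)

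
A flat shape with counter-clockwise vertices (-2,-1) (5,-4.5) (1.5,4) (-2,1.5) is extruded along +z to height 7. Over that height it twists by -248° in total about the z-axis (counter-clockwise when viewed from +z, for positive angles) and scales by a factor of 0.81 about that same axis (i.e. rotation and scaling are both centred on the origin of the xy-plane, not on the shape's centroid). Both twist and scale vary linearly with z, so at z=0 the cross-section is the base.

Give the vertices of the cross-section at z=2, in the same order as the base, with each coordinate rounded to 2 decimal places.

Cross-section at z=2: (-1.51,1.48) (-2.47,-5.86) (4.04,-0.10) (0.72,2.25)

t = z/height = 2/7 = 0.285714
s = 1 + (scale-1)·z/height = 1 + (0.81-1)·2/7 = 0.945714
θ = twist·z/height = -248°·2/7 = -70.8571° = -1.236690 rad
cos θ = 0.327925, sin θ = -0.944704 (intermediates below are computed at full precision and shown rounded to 5 d.p.)
v1: (-2,-1) → rotate → (-1.60055,1.56148) → ×s → (-1.51367,1.47672) → (-1.51,1.48)
v2: (5,-4.5) → rotate → (-2.61154,-6.19918) → ×s → (-2.46977,-5.86265) → (-2.47,-5.86)
v3: (1.5,4) → rotate → (4.27070,-0.10536) → ×s → (4.03886,-0.09964) → (4.04,-0.10)
v4: (-2,1.5) → rotate → (0.76121,2.38129) → ×s → (0.71988,2.25202) → (0.72,2.25)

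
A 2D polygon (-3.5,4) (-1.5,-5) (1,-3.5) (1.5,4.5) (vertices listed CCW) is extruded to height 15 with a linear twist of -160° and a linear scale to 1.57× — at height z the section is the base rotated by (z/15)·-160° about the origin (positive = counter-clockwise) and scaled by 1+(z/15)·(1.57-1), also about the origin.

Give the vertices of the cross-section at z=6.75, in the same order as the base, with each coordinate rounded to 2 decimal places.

Cross-section at z=6.75: (3.42,5.74) (-6.56,-0.15) (-3.79,-2.55) (5.96,-0.05)

t = z/height = 6.75/15 = 0.45
s = 1 + (scale-1)·z/height = 1 + (1.57-1)·6.75/15 = 1.256500
θ = twist·z/height = -160°·6.75/15 = -72.0000° = -1.256637 rad
cos θ = 0.309017, sin θ = -0.951057 (intermediates below are computed at full precision and shown rounded to 5 d.p.)
v1: (-3.5,4) → rotate → (2.72267,4.56477) → ×s → (3.42103,5.73563) → (3.42,5.74)
v2: (-1.5,-5) → rotate → (-5.21881,-0.11850) → ×s → (-6.55743,-0.14890) → (-6.56,-0.15)
v3: (1,-3.5) → rotate → (-3.01968,-2.03262) → ×s → (-3.79423,-2.55398) → (-3.79,-2.55)
v4: (1.5,4.5) → rotate → (4.74328,-0.03601) → ×s → (5.95993,-0.04524) → (5.96,-0.05)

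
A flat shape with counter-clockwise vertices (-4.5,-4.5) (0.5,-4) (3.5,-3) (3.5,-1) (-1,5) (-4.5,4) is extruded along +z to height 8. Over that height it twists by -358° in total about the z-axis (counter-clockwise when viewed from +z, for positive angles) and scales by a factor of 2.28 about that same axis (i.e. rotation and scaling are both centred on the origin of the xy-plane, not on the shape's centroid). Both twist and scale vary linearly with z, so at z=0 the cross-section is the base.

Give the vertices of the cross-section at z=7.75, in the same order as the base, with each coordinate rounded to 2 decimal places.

Cross-section at z=7.75: (-7.51,-12.11) (3.13,-8.47) (9.17,-4.75) (8.14,-0.39) (-4.74,10.39) (-11.86,6.42)

t = z/height = 7.75/8 = 0.96875
s = 1 + (scale-1)·z/height = 1 + (2.28-1)·7.75/8 = 2.240000
θ = twist·z/height = -358°·7.75/8 = -346.8125° = -6.053020 rad
cos θ = 0.973629, sin θ = 0.228138 (intermediates below are computed at full precision and shown rounded to 5 d.p.)
v1: (-4.5,-4.5) → rotate → (-3.35471,-5.40795) → ×s → (-7.51454,-12.11381) → (-7.51,-12.11)
v2: (0.5,-4) → rotate → (1.39937,-3.78045) → ×s → (3.13458,-8.46820) → (3.13,-8.47)
v3: (3.5,-3) → rotate → (4.09212,-2.12240) → ×s → (9.16634,-4.75418) → (9.17,-4.75)
v4: (3.5,-1) → rotate → (3.63584,-0.17514) → ×s → (8.14428,-0.39232) → (8.14,-0.39)
v5: (-1,5) → rotate → (-2.11432,4.64001) → ×s → (-4.73608,10.39361) → (-4.74,10.39)
v6: (-4.5,4) → rotate → (-5.29388,2.86789) → ×s → (-11.85830,6.42408) → (-11.86,6.42)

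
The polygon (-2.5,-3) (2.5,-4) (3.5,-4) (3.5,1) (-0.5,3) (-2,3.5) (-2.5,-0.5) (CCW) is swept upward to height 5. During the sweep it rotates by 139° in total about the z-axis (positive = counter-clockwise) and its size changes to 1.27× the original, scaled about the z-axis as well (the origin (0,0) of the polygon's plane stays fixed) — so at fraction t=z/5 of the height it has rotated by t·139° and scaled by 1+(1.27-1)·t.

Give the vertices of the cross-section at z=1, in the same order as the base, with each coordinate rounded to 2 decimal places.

Cross-section at z=1: (-0.86,-4.03) (4.30,-2.50) (5.23,-2.01) (2.77,2.65) (-1.94,2.55) (-3.59,2.28) (-2.09,-1.70)

t = z/height = 1/5 = 0.2
s = 1 + (scale-1)·z/height = 1 + (1.27-1)·1/5 = 1.054000
θ = twist·z/height = 139°·1/5 = 27.8000° = 0.485202 rad
cos θ = 0.884581, sin θ = 0.466387 (intermediates below are computed at full precision and shown rounded to 5 d.p.)
v1: (-2.5,-3) → rotate → (-0.81229,-3.81971) → ×s → (-0.85616,-4.02597) → (-0.86,-4.03)
v2: (2.5,-4) → rotate → (4.07700,-2.37236) → ×s → (4.29716,-2.50046) → (4.30,-2.50)
v3: (3.5,-4) → rotate → (4.96158,-1.90597) → ×s → (5.22951,-2.00889) → (5.23,-2.01)
v4: (3.5,1) → rotate → (2.62965,2.51693) → ×s → (2.77165,2.65285) → (2.77,2.65)
v5: (-0.5,3) → rotate → (-1.84145,2.42055) → ×s → (-1.94089,2.55126) → (-1.94,2.55)
v6: (-2,3.5) → rotate → (-3.40152,2.16326) → ×s → (-3.58520,2.28008) → (-3.59,2.28)
v7: (-2.5,-0.5) → rotate → (-1.97826,-1.60826) → ×s → (-2.08509,-1.69510) → (-2.09,-1.70)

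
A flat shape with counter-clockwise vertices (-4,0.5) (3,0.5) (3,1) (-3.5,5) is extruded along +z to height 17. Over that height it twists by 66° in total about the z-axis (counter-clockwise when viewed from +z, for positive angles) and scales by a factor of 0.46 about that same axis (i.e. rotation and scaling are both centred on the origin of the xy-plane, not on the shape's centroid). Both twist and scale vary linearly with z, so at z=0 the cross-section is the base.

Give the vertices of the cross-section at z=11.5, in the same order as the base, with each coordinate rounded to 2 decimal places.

t = z/height = 11.5/17 = 0.676471
s = 1 + (scale-1)·z/height = 1 + (0.46-1)·11.5/17 = 0.634706
θ = twist·z/height = 66°·11.5/17 = 44.6471° = 0.779238 rad
cos θ = 0.711449, sin θ = 0.702738 (intermediates below are computed at full precision and shown rounded to 5 d.p.)
v1: (-4,0.5) → rotate → (-3.19717,-2.45523) → ×s → (-2.02926,-1.55835) → (-2.03,-1.56)
v2: (3,0.5) → rotate → (1.78298,2.46394) → ×s → (1.13167,1.56388) → (1.13,1.56)
v3: (3,1) → rotate → (1.43161,2.81966) → ×s → (0.90865,1.78966) → (0.91,1.79)
v4: (-3.5,5) → rotate → (-6.00376,1.09766) → ×s → (-3.81062,0.69669) → (-3.81,0.70)

Cross-section at z=11.5: (-2.03,-1.56) (1.13,1.56) (0.91,1.79) (-3.81,0.70)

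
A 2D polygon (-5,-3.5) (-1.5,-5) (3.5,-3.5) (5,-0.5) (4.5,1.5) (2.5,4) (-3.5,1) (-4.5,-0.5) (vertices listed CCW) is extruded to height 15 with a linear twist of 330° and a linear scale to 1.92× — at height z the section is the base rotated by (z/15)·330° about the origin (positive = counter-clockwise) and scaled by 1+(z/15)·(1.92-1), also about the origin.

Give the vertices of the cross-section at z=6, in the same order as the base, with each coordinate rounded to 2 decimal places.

t = z/height = 6/15 = 0.4
s = 1 + (scale-1)·z/height = 1 + (1.92-1)·6/15 = 1.368000
θ = twist·z/height = 330°·6/15 = 132.0000° = 2.303835 rad
cos θ = -0.669131, sin θ = 0.743145 (intermediates below are computed at full precision and shown rounded to 5 d.p.)
v1: (-5,-3.5) → rotate → (5.94666,-1.37377) → ×s → (8.13503,-1.87931) → (8.14,-1.88)
v2: (-1.5,-5) → rotate → (4.71942,2.23094) → ×s → (6.45617,3.05192) → (6.46,3.05)
v3: (3.5,-3.5) → rotate → (0.25905,4.94296) → ×s → (0.35438,6.76197) → (0.35,6.76)
v4: (5,-0.5) → rotate → (-2.97408,4.05029) → ×s → (-4.06854,5.54080) → (-4.07,5.54)
v5: (4.5,1.5) → rotate → (-4.12580,2.34046) → ×s → (-5.64410,3.20174) → (-5.64,3.20)
v6: (2.5,4) → rotate → (-4.64541,-0.81866) → ×s → (-6.35492,-1.11993) → (-6.35,-1.12)
v7: (-3.5,1) → rotate → (1.59881,-3.27014) → ×s → (2.18718,-4.47355) → (2.19,-4.47)
v8: (-4.5,-0.5) → rotate → (3.38266,-3.00959) → ×s → (4.62748,-4.11711) → (4.63,-4.12)

Cross-section at z=6: (8.14,-1.88) (6.46,3.05) (0.35,6.76) (-4.07,5.54) (-5.64,3.20) (-6.35,-1.12) (2.19,-4.47) (4.63,-4.12)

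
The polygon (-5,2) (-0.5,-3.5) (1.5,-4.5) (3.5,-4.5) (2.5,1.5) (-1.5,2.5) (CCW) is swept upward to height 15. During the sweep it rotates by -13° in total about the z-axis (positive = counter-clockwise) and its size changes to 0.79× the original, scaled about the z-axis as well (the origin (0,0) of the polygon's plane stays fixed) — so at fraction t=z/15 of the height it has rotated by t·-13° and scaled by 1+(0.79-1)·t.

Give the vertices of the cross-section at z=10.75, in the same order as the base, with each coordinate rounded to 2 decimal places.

Cross-section at z=10.75: (-3.92,2.36) (-0.90,-2.87) (0.64,-3.98) (2.32,-4.25) (2.30,0.91) (-0.91,2.30)

t = z/height = 10.75/15 = 0.716667
s = 1 + (scale-1)·z/height = 1 + (0.79-1)·10.75/15 = 0.849500
θ = twist·z/height = -13°·10.75/15 = -9.3167° = -0.162607 rad
cos θ = 0.986809, sin θ = -0.161891 (intermediates below are computed at full precision and shown rounded to 5 d.p.)
v1: (-5,2) → rotate → (-4.61026,2.78307) → ×s → (-3.91642,2.36422) → (-3.92,2.36)
v2: (-0.5,-3.5) → rotate → (-1.06002,-3.37288) → ×s → (-0.90049,-2.86527) → (-0.90,-2.87)
v3: (1.5,-4.5) → rotate → (0.75170,-4.68348) → ×s → (0.63857,-3.97861) → (0.64,-3.98)
v4: (3.5,-4.5) → rotate → (2.72532,-5.00726) → ×s → (2.31516,-4.25366) → (2.32,-4.25)
v5: (2.5,1.5) → rotate → (2.70986,1.07549) → ×s → (2.30202,0.91363) → (2.30,0.91)
v6: (-1.5,2.5) → rotate → (-1.07549,2.70986) → ×s → (-0.91363,2.30202) → (-0.91,2.30)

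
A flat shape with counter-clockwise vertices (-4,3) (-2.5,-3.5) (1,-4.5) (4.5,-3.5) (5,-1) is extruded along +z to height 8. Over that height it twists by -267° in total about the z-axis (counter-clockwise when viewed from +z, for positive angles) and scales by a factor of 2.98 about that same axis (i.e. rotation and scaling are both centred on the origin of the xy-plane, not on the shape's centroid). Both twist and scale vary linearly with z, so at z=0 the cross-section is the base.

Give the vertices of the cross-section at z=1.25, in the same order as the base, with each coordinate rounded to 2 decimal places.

Cross-section at z=1.25: (-1.30,6.42) (-5.49,-1.24) (-2.94,-5.27) (1.35,-7.34) (4.02,-5.33)

t = z/height = 1.25/8 = 0.15625
s = 1 + (scale-1)·z/height = 1 + (2.98-1)·1.25/8 = 1.309375
θ = twist·z/height = -267°·1.25/8 = -41.7188° = -0.728130 rad
cos θ = 0.746420, sin θ = -0.665475 (intermediates below are computed at full precision and shown rounded to 5 d.p.)
v1: (-4,3) → rotate → (-0.98926,4.90116) → ×s → (-1.29531,6.41746) → (-1.30,6.42)
v2: (-2.5,-3.5) → rotate → (-4.19521,-0.94878) → ×s → (-5.49311,-1.24232) → (-5.49,-1.24)
v3: (1,-4.5) → rotate → (-2.24822,-4.02437) → ×s → (-2.94376,-5.26941) → (-2.94,-5.27)
v4: (4.5,-3.5) → rotate → (1.02973,-5.60711) → ×s → (1.34830,-7.34181) → (1.35,-7.34)
v5: (5,-1) → rotate → (3.06663,-4.07379) → ×s → (4.01537,-5.33412) → (4.02,-5.33)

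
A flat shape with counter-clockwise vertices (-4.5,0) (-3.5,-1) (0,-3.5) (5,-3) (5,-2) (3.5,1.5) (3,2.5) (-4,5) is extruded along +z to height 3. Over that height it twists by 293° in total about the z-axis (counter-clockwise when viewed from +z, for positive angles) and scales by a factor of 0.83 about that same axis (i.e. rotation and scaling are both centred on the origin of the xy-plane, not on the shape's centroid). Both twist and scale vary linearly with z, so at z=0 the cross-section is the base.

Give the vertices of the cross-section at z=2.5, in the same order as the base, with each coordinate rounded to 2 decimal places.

Cross-section at z=2.5: (1.68,3.48) (0.54,3.08) (-2.70,1.31) (-4.19,-2.74) (-3.42,-3.11) (-0.15,-3.26) (0.81,-3.25) (5.36,1.22)

t = z/height = 2.5/3 = 0.833333
s = 1 + (scale-1)·z/height = 1 + (0.83-1)·2.5/3 = 0.858333
θ = twist·z/height = 293°·2.5/3 = 244.1667° = 4.261512 rad
cos θ = -0.435755, sin θ = -0.900065 (intermediates below are computed at full precision and shown rounded to 5 d.p.)
v1: (-4.5,0) → rotate → (1.96090,4.05029) → ×s → (1.68310,3.47650) → (1.68,3.48)
v2: (-3.5,-1) → rotate → (0.62508,3.58598) → ×s → (0.53652,3.07797) → (0.54,3.08)
v3: (0,-3.5) → rotate → (-3.15023,1.52514) → ×s → (-2.70395,1.30908) → (-2.70,1.31)
v4: (5,-3) → rotate → (-4.87897,-3.19306) → ×s → (-4.18778,-2.74071) → (-4.19,-2.74)
v5: (5,-2) → rotate → (-3.97890,-3.62882) → ×s → (-3.41523,-3.11473) → (-3.42,-3.11)
v6: (3.5,1.5) → rotate → (-0.17504,-3.80386) → ×s → (-0.15025,-3.26498) → (-0.15,-3.26)
v7: (3,2.5) → rotate → (0.94290,-3.78958) → ×s → (0.80932,-3.25273) → (0.81,-3.25)
v8: (-4,5) → rotate → (6.24335,1.42149) → ×s → (5.35887,1.22011) → (5.36,1.22)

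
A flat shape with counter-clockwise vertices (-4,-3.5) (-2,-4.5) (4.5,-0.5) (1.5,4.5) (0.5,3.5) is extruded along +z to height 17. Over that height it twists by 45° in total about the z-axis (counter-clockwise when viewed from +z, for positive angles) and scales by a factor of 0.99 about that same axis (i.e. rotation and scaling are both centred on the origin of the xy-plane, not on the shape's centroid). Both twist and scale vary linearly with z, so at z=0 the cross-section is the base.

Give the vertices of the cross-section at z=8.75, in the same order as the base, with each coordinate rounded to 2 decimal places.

Cross-section at z=8.75: (-2.29,-4.77) (-0.07,-4.90) (4.31,1.30) (-0.39,4.70) (-0.91,3.40)

t = z/height = 8.75/17 = 0.514706
s = 1 + (scale-1)·z/height = 1 + (0.99-1)·8.75/17 = 0.994853
θ = twist·z/height = 45°·8.75/17 = 23.1618° = 0.404249 rad
cos θ = 0.919398, sin θ = 0.393328 (intermediates below are computed at full precision and shown rounded to 5 d.p.)
v1: (-4,-3.5) → rotate → (-2.30094,-4.79121) → ×s → (-2.28910,-4.76655) → (-2.29,-4.77)
v2: (-2,-4.5) → rotate → (-0.06882,-4.92395) → ×s → (-0.06846,-4.89860) → (-0.07,-4.90)
v3: (4.5,-0.5) → rotate → (4.33396,1.31028) → ×s → (4.31165,1.30353) → (4.31,1.30)
v4: (1.5,4.5) → rotate → (-0.39088,4.72728) → ×s → (-0.38887,4.70295) → (-0.39,4.70)
v5: (0.5,3.5) → rotate → (-0.91695,3.41456) → ×s → (-0.91223,3.39698) → (-0.91,3.40)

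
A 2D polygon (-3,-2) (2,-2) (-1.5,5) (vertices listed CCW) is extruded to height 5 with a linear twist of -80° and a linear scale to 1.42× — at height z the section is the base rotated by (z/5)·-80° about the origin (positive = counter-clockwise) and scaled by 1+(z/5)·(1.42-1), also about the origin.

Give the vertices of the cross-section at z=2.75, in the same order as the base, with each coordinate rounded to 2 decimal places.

t = z/height = 2.75/5 = 0.55
s = 1 + (scale-1)·z/height = 1 + (1.42-1)·2.75/5 = 1.231000
θ = twist·z/height = -80°·2.75/5 = -44.0000° = -0.767945 rad
cos θ = 0.719340, sin θ = -0.694658 (intermediates below are computed at full precision and shown rounded to 5 d.p.)
v1: (-3,-2) → rotate → (-3.54734,0.64530) → ×s → (-4.36677,0.79436) → (-4.37,0.79)
v2: (2,-2) → rotate → (0.04936,-2.82800) → ×s → (0.06077,-3.48126) → (0.06,-3.48)
v3: (-1.5,5) → rotate → (2.39428,4.63869) → ×s → (2.94736,5.71022) → (2.95,5.71)

Cross-section at z=2.75: (-4.37,0.79) (0.06,-3.48) (2.95,5.71)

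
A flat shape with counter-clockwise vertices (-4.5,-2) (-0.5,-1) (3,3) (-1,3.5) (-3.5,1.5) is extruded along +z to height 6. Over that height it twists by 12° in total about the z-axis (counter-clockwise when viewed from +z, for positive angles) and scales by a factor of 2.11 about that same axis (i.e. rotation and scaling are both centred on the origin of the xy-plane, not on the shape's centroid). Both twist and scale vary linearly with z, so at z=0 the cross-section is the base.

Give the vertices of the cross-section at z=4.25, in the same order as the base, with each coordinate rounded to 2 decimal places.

t = z/height = 4.25/6 = 0.708333
s = 1 + (scale-1)·z/height = 1 + (2.11-1)·4.25/6 = 1.786250
θ = twist·z/height = 12°·4.25/6 = 8.5000° = 0.148353 rad
cos θ = 0.989016, sin θ = 0.147809 (intermediates below are computed at full precision and shown rounded to 5 d.p.)
v1: (-4.5,-2) → rotate → (-4.15495,-2.64317) → ×s → (-7.42178,-4.72137) → (-7.42,-4.72)
v2: (-0.5,-1) → rotate → (-0.34670,-1.06292) → ×s → (-0.61929,-1.89864) → (-0.62,-1.90)
v3: (3,3) → rotate → (2.52362,3.41048) → ×s → (4.50782,6.09196) → (4.51,6.09)
v4: (-1,3.5) → rotate → (-1.50635,3.31375) → ×s → (-2.69072,5.91918) → (-2.69,5.92)
v5: (-3.5,1.5) → rotate → (-3.68327,0.96619) → ×s → (-6.57924,1.72586) → (-6.58,1.73)

Cross-section at z=4.25: (-7.42,-4.72) (-0.62,-1.90) (4.51,6.09) (-2.69,5.92) (-6.58,1.73)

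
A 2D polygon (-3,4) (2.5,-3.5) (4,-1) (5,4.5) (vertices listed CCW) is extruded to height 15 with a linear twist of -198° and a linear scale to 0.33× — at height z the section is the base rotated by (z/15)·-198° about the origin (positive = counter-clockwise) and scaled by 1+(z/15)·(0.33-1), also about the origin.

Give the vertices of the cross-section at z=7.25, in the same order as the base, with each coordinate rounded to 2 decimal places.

Cross-section at z=7.25: (2.89,1.75) (-2.52,-1.45) (-0.94,-2.62) (2.69,-3.67)

t = z/height = 7.25/15 = 0.483333
s = 1 + (scale-1)·z/height = 1 + (0.33-1)·7.25/15 = 0.676167
θ = twist·z/height = -198°·7.25/15 = -95.7000° = -1.670280 rad
cos θ = -0.099320, sin θ = -0.995056 (intermediates below are computed at full precision and shown rounded to 5 d.p.)
v1: (-3,4) → rotate → (4.27818,2.58789) → ×s → (2.89276,1.74984) → (2.89,1.75)
v2: (2.5,-3.5) → rotate → (-3.73099,-2.14002) → ×s → (-2.52277,-1.44701) → (-2.52,-1.45)
v3: (4,-1) → rotate → (-1.39233,-3.88090) → ×s → (-0.94145,-2.62414) → (-0.94,-2.62)
v4: (5,4.5) → rotate → (3.98115,-5.42222) → ×s → (2.69192,-3.66632) → (2.69,-3.67)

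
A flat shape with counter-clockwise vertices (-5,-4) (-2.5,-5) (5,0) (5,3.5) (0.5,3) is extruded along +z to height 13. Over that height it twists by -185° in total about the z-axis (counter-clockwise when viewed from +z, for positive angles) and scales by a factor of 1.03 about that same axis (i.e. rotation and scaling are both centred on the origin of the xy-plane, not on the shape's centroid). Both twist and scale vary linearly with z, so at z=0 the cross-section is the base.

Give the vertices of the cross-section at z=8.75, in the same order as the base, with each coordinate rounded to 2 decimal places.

Cross-section at z=8.75: (-0.47,6.52) (-2.76,4.99) (-2.89,-4.20) (0.05,-6.23) (2.23,-2.15)

t = z/height = 8.75/13 = 0.673077
s = 1 + (scale-1)·z/height = 1 + (1.03-1)·8.75/13 = 1.020192
θ = twist·z/height = -185°·8.75/13 = -124.5192° = -2.173271 rad
cos θ = -0.566683, sin θ = -0.823936 (intermediates below are computed at full precision and shown rounded to 5 d.p.)
v1: (-5,-4) → rotate → (-0.46233,6.38641) → ×s → (-0.47167,6.51537) → (-0.47,6.52)
v2: (-2.5,-5) → rotate → (-2.70297,4.89325) → ×s → (-2.75755,4.99206) → (-2.76,4.99)
v3: (5,0) → rotate → (-2.83341,-4.11968) → ×s → (-2.89063,-4.20287) → (-2.89,-4.20)
v4: (5,3.5) → rotate → (0.05036,-6.10307) → ×s → (0.05138,-6.22631) → (0.05,-6.23)
v5: (0.5,3) → rotate → (2.18847,-2.11202) → ×s → (2.23266,-2.15466) → (2.23,-2.15)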